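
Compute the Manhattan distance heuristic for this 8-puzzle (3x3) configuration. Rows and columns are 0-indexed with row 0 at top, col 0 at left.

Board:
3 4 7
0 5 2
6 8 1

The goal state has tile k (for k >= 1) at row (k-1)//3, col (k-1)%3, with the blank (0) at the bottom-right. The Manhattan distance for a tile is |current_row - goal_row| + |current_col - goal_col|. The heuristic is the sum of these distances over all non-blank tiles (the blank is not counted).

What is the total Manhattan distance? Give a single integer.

Tile 3: (0,0)->(0,2) = 2
Tile 4: (0,1)->(1,0) = 2
Tile 7: (0,2)->(2,0) = 4
Tile 5: (1,1)->(1,1) = 0
Tile 2: (1,2)->(0,1) = 2
Tile 6: (2,0)->(1,2) = 3
Tile 8: (2,1)->(2,1) = 0
Tile 1: (2,2)->(0,0) = 4
Sum: 2 + 2 + 4 + 0 + 2 + 3 + 0 + 4 = 17

Answer: 17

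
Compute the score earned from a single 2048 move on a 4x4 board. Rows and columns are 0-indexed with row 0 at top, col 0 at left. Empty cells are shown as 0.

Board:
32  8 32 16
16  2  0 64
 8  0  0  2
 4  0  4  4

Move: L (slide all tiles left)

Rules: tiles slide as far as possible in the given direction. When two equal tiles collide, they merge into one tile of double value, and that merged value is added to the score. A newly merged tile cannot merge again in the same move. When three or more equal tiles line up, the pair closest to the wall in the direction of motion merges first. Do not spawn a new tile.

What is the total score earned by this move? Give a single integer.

Answer: 8

Derivation:
Slide left:
row 0: [32, 8, 32, 16] -> [32, 8, 32, 16]  score +0 (running 0)
row 1: [16, 2, 0, 64] -> [16, 2, 64, 0]  score +0 (running 0)
row 2: [8, 0, 0, 2] -> [8, 2, 0, 0]  score +0 (running 0)
row 3: [4, 0, 4, 4] -> [8, 4, 0, 0]  score +8 (running 8)
Board after move:
32  8 32 16
16  2 64  0
 8  2  0  0
 8  4  0  0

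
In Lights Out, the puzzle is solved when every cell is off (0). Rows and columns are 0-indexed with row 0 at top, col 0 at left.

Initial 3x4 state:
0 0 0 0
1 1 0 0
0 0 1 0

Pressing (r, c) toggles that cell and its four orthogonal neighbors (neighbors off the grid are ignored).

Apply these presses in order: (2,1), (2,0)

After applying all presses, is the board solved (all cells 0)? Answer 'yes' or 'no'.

Answer: yes

Derivation:
After press 1 at (2,1):
0 0 0 0
1 0 0 0
1 1 0 0

After press 2 at (2,0):
0 0 0 0
0 0 0 0
0 0 0 0

Lights still on: 0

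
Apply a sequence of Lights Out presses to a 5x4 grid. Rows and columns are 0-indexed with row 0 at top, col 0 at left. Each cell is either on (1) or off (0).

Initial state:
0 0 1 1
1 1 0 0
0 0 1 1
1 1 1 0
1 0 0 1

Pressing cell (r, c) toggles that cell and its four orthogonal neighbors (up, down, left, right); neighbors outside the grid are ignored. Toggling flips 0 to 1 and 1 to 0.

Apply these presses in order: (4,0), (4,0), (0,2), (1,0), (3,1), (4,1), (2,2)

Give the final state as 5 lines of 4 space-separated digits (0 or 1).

After press 1 at (4,0):
0 0 1 1
1 1 0 0
0 0 1 1
0 1 1 0
0 1 0 1

After press 2 at (4,0):
0 0 1 1
1 1 0 0
0 0 1 1
1 1 1 0
1 0 0 1

After press 3 at (0,2):
0 1 0 0
1 1 1 0
0 0 1 1
1 1 1 0
1 0 0 1

After press 4 at (1,0):
1 1 0 0
0 0 1 0
1 0 1 1
1 1 1 0
1 0 0 1

After press 5 at (3,1):
1 1 0 0
0 0 1 0
1 1 1 1
0 0 0 0
1 1 0 1

After press 6 at (4,1):
1 1 0 0
0 0 1 0
1 1 1 1
0 1 0 0
0 0 1 1

After press 7 at (2,2):
1 1 0 0
0 0 0 0
1 0 0 0
0 1 1 0
0 0 1 1

Answer: 1 1 0 0
0 0 0 0
1 0 0 0
0 1 1 0
0 0 1 1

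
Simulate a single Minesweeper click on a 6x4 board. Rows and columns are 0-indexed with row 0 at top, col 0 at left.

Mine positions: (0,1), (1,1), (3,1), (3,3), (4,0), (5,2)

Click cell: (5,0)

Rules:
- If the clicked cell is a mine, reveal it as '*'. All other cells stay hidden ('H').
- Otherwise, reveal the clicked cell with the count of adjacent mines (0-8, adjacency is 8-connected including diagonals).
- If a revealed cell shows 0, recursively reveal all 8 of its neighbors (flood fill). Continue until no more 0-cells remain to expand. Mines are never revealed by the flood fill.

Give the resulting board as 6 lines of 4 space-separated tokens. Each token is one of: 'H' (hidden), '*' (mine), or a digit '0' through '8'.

H H H H
H H H H
H H H H
H H H H
H H H H
1 H H H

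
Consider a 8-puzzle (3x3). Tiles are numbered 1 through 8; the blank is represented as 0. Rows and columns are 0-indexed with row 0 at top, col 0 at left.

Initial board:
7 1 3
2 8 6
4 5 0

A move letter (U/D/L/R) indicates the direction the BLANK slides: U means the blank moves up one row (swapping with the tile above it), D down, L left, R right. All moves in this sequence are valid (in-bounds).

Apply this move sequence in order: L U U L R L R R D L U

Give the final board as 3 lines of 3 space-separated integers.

After move 1 (L):
7 1 3
2 8 6
4 0 5

After move 2 (U):
7 1 3
2 0 6
4 8 5

After move 3 (U):
7 0 3
2 1 6
4 8 5

After move 4 (L):
0 7 3
2 1 6
4 8 5

After move 5 (R):
7 0 3
2 1 6
4 8 5

After move 6 (L):
0 7 3
2 1 6
4 8 5

After move 7 (R):
7 0 3
2 1 6
4 8 5

After move 8 (R):
7 3 0
2 1 6
4 8 5

After move 9 (D):
7 3 6
2 1 0
4 8 5

After move 10 (L):
7 3 6
2 0 1
4 8 5

After move 11 (U):
7 0 6
2 3 1
4 8 5

Answer: 7 0 6
2 3 1
4 8 5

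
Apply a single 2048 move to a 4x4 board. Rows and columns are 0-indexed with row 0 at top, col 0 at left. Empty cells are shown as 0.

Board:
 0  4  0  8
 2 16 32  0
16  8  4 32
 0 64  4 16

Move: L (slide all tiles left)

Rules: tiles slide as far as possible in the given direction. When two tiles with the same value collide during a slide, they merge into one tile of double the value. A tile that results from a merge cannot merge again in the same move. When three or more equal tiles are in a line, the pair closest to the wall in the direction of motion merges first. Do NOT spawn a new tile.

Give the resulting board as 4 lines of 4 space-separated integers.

Slide left:
row 0: [0, 4, 0, 8] -> [4, 8, 0, 0]
row 1: [2, 16, 32, 0] -> [2, 16, 32, 0]
row 2: [16, 8, 4, 32] -> [16, 8, 4, 32]
row 3: [0, 64, 4, 16] -> [64, 4, 16, 0]

Answer:  4  8  0  0
 2 16 32  0
16  8  4 32
64  4 16  0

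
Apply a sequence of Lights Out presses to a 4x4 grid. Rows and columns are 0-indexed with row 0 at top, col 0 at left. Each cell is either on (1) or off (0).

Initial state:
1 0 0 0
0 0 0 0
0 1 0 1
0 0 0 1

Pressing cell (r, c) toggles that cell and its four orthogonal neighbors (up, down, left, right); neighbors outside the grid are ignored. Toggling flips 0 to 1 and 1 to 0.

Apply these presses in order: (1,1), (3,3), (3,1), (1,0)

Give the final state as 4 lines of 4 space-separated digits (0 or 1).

After press 1 at (1,1):
1 1 0 0
1 1 1 0
0 0 0 1
0 0 0 1

After press 2 at (3,3):
1 1 0 0
1 1 1 0
0 0 0 0
0 0 1 0

After press 3 at (3,1):
1 1 0 0
1 1 1 0
0 1 0 0
1 1 0 0

After press 4 at (1,0):
0 1 0 0
0 0 1 0
1 1 0 0
1 1 0 0

Answer: 0 1 0 0
0 0 1 0
1 1 0 0
1 1 0 0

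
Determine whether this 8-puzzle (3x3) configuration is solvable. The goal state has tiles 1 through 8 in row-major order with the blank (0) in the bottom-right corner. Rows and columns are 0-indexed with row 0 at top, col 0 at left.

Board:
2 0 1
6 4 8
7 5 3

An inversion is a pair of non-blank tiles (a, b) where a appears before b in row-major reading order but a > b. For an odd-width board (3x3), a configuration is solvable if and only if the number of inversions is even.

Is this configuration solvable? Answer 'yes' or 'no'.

Answer: no

Derivation:
Inversions (pairs i<j in row-major order where tile[i] > tile[j] > 0): 11
11 is odd, so the puzzle is not solvable.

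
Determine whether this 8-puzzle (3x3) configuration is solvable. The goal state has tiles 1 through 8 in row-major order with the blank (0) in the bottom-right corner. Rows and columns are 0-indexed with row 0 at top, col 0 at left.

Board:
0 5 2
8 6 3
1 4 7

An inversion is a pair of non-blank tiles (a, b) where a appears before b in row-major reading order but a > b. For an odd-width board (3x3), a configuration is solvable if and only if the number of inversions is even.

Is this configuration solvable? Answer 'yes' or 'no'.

Answer: yes

Derivation:
Inversions (pairs i<j in row-major order where tile[i] > tile[j] > 0): 14
14 is even, so the puzzle is solvable.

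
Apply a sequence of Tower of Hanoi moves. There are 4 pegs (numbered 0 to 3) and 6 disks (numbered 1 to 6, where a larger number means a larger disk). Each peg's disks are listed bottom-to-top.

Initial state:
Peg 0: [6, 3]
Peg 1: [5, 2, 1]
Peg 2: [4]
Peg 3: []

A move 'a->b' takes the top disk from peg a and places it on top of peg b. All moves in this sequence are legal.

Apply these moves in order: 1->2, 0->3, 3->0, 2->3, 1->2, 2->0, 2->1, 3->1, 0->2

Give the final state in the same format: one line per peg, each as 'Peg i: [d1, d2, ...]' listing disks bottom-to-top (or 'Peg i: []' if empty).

Answer: Peg 0: [6, 3]
Peg 1: [5, 4, 1]
Peg 2: [2]
Peg 3: []

Derivation:
After move 1 (1->2):
Peg 0: [6, 3]
Peg 1: [5, 2]
Peg 2: [4, 1]
Peg 3: []

After move 2 (0->3):
Peg 0: [6]
Peg 1: [5, 2]
Peg 2: [4, 1]
Peg 3: [3]

After move 3 (3->0):
Peg 0: [6, 3]
Peg 1: [5, 2]
Peg 2: [4, 1]
Peg 3: []

After move 4 (2->3):
Peg 0: [6, 3]
Peg 1: [5, 2]
Peg 2: [4]
Peg 3: [1]

After move 5 (1->2):
Peg 0: [6, 3]
Peg 1: [5]
Peg 2: [4, 2]
Peg 3: [1]

After move 6 (2->0):
Peg 0: [6, 3, 2]
Peg 1: [5]
Peg 2: [4]
Peg 3: [1]

After move 7 (2->1):
Peg 0: [6, 3, 2]
Peg 1: [5, 4]
Peg 2: []
Peg 3: [1]

After move 8 (3->1):
Peg 0: [6, 3, 2]
Peg 1: [5, 4, 1]
Peg 2: []
Peg 3: []

After move 9 (0->2):
Peg 0: [6, 3]
Peg 1: [5, 4, 1]
Peg 2: [2]
Peg 3: []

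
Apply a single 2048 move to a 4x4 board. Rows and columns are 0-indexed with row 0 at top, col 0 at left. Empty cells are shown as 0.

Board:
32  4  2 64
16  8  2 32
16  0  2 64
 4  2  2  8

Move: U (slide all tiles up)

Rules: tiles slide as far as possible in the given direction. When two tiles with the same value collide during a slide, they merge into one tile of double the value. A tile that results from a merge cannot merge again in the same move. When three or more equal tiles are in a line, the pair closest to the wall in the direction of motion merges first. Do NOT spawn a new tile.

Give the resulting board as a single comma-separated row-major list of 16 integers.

Answer: 32, 4, 4, 64, 32, 8, 4, 32, 4, 2, 0, 64, 0, 0, 0, 8

Derivation:
Slide up:
col 0: [32, 16, 16, 4] -> [32, 32, 4, 0]
col 1: [4, 8, 0, 2] -> [4, 8, 2, 0]
col 2: [2, 2, 2, 2] -> [4, 4, 0, 0]
col 3: [64, 32, 64, 8] -> [64, 32, 64, 8]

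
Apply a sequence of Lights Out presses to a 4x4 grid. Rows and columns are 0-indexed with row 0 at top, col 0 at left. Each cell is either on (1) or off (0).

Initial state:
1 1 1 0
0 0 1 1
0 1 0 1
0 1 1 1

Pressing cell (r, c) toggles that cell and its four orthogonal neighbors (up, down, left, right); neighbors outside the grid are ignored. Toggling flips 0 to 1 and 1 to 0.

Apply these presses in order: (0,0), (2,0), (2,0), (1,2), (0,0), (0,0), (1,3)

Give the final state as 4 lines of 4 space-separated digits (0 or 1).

After press 1 at (0,0):
0 0 1 0
1 0 1 1
0 1 0 1
0 1 1 1

After press 2 at (2,0):
0 0 1 0
0 0 1 1
1 0 0 1
1 1 1 1

After press 3 at (2,0):
0 0 1 0
1 0 1 1
0 1 0 1
0 1 1 1

After press 4 at (1,2):
0 0 0 0
1 1 0 0
0 1 1 1
0 1 1 1

After press 5 at (0,0):
1 1 0 0
0 1 0 0
0 1 1 1
0 1 1 1

After press 6 at (0,0):
0 0 0 0
1 1 0 0
0 1 1 1
0 1 1 1

After press 7 at (1,3):
0 0 0 1
1 1 1 1
0 1 1 0
0 1 1 1

Answer: 0 0 0 1
1 1 1 1
0 1 1 0
0 1 1 1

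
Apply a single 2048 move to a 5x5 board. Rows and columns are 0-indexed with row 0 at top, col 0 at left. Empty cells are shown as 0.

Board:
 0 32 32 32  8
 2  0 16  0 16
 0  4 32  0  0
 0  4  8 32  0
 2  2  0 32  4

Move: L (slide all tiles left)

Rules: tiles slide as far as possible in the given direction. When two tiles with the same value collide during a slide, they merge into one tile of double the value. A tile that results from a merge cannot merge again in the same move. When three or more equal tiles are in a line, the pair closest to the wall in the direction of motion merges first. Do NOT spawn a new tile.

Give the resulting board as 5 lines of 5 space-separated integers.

Slide left:
row 0: [0, 32, 32, 32, 8] -> [64, 32, 8, 0, 0]
row 1: [2, 0, 16, 0, 16] -> [2, 32, 0, 0, 0]
row 2: [0, 4, 32, 0, 0] -> [4, 32, 0, 0, 0]
row 3: [0, 4, 8, 32, 0] -> [4, 8, 32, 0, 0]
row 4: [2, 2, 0, 32, 4] -> [4, 32, 4, 0, 0]

Answer: 64 32  8  0  0
 2 32  0  0  0
 4 32  0  0  0
 4  8 32  0  0
 4 32  4  0  0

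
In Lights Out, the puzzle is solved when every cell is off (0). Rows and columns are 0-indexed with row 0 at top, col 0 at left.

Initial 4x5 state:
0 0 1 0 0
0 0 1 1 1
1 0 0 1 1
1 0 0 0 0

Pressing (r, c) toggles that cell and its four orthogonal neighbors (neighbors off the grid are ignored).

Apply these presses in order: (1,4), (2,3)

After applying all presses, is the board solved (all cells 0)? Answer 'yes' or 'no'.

Answer: no

Derivation:
After press 1 at (1,4):
0 0 1 0 1
0 0 1 0 0
1 0 0 1 0
1 0 0 0 0

After press 2 at (2,3):
0 0 1 0 1
0 0 1 1 0
1 0 1 0 1
1 0 0 1 0

Lights still on: 9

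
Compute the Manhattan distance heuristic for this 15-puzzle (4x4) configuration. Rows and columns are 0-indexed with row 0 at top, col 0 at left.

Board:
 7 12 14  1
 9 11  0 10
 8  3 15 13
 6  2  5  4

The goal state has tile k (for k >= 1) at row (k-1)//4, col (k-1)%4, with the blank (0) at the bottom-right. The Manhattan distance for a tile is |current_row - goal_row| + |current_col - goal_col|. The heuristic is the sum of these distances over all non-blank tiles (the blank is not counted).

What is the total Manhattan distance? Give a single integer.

Answer: 45

Derivation:
Tile 7: (0,0)->(1,2) = 3
Tile 12: (0,1)->(2,3) = 4
Tile 14: (0,2)->(3,1) = 4
Tile 1: (0,3)->(0,0) = 3
Tile 9: (1,0)->(2,0) = 1
Tile 11: (1,1)->(2,2) = 2
Tile 10: (1,3)->(2,1) = 3
Tile 8: (2,0)->(1,3) = 4
Tile 3: (2,1)->(0,2) = 3
Tile 15: (2,2)->(3,2) = 1
Tile 13: (2,3)->(3,0) = 4
Tile 6: (3,0)->(1,1) = 3
Tile 2: (3,1)->(0,1) = 3
Tile 5: (3,2)->(1,0) = 4
Tile 4: (3,3)->(0,3) = 3
Sum: 3 + 4 + 4 + 3 + 1 + 2 + 3 + 4 + 3 + 1 + 4 + 3 + 3 + 4 + 3 = 45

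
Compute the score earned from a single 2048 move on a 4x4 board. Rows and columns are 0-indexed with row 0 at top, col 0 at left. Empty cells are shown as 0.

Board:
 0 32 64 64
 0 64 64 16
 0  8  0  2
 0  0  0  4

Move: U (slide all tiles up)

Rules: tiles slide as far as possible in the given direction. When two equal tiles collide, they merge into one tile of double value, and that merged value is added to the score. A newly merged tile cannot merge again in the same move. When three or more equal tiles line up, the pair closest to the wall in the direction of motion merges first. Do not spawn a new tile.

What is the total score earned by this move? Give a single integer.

Slide up:
col 0: [0, 0, 0, 0] -> [0, 0, 0, 0]  score +0 (running 0)
col 1: [32, 64, 8, 0] -> [32, 64, 8, 0]  score +0 (running 0)
col 2: [64, 64, 0, 0] -> [128, 0, 0, 0]  score +128 (running 128)
col 3: [64, 16, 2, 4] -> [64, 16, 2, 4]  score +0 (running 128)
Board after move:
  0  32 128  64
  0  64   0  16
  0   8   0   2
  0   0   0   4

Answer: 128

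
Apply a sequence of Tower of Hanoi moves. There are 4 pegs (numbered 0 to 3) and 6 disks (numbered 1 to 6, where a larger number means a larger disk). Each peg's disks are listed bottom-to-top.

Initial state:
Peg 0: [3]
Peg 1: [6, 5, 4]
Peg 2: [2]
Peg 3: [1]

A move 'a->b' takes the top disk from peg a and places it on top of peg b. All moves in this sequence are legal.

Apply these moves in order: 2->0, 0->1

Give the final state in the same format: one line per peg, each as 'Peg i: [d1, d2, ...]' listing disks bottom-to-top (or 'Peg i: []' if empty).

Answer: Peg 0: [3]
Peg 1: [6, 5, 4, 2]
Peg 2: []
Peg 3: [1]

Derivation:
After move 1 (2->0):
Peg 0: [3, 2]
Peg 1: [6, 5, 4]
Peg 2: []
Peg 3: [1]

After move 2 (0->1):
Peg 0: [3]
Peg 1: [6, 5, 4, 2]
Peg 2: []
Peg 3: [1]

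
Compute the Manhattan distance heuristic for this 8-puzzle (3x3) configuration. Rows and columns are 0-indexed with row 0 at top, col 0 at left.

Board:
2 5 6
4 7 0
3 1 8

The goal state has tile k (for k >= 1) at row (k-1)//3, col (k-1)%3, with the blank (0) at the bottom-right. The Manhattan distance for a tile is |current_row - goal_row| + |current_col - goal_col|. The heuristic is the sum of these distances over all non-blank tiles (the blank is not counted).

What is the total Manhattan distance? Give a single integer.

Answer: 13

Derivation:
Tile 2: at (0,0), goal (0,1), distance |0-0|+|0-1| = 1
Tile 5: at (0,1), goal (1,1), distance |0-1|+|1-1| = 1
Tile 6: at (0,2), goal (1,2), distance |0-1|+|2-2| = 1
Tile 4: at (1,0), goal (1,0), distance |1-1|+|0-0| = 0
Tile 7: at (1,1), goal (2,0), distance |1-2|+|1-0| = 2
Tile 3: at (2,0), goal (0,2), distance |2-0|+|0-2| = 4
Tile 1: at (2,1), goal (0,0), distance |2-0|+|1-0| = 3
Tile 8: at (2,2), goal (2,1), distance |2-2|+|2-1| = 1
Sum: 1 + 1 + 1 + 0 + 2 + 4 + 3 + 1 = 13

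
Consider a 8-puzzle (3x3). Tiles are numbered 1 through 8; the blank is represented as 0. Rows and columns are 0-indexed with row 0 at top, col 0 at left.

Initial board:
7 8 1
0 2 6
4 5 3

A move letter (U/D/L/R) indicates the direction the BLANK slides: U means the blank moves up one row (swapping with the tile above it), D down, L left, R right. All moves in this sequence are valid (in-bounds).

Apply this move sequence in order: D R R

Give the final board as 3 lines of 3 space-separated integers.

Answer: 7 8 1
4 2 6
5 3 0

Derivation:
After move 1 (D):
7 8 1
4 2 6
0 5 3

After move 2 (R):
7 8 1
4 2 6
5 0 3

After move 3 (R):
7 8 1
4 2 6
5 3 0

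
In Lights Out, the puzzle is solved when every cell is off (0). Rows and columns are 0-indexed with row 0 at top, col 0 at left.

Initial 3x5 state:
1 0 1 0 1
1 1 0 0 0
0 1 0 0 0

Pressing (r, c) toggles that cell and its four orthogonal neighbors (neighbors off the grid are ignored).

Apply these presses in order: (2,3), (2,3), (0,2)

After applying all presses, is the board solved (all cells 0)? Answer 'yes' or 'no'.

After press 1 at (2,3):
1 0 1 0 1
1 1 0 1 0
0 1 1 1 1

After press 2 at (2,3):
1 0 1 0 1
1 1 0 0 0
0 1 0 0 0

After press 3 at (0,2):
1 1 0 1 1
1 1 1 0 0
0 1 0 0 0

Lights still on: 8

Answer: no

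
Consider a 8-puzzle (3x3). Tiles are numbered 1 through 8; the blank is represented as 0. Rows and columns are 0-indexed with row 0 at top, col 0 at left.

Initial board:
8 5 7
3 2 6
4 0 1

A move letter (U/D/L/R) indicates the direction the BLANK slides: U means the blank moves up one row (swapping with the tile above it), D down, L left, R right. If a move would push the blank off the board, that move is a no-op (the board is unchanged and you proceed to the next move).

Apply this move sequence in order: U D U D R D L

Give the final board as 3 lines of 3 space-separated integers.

Answer: 8 5 7
3 2 6
4 0 1

Derivation:
After move 1 (U):
8 5 7
3 0 6
4 2 1

After move 2 (D):
8 5 7
3 2 6
4 0 1

After move 3 (U):
8 5 7
3 0 6
4 2 1

After move 4 (D):
8 5 7
3 2 6
4 0 1

After move 5 (R):
8 5 7
3 2 6
4 1 0

After move 6 (D):
8 5 7
3 2 6
4 1 0

After move 7 (L):
8 5 7
3 2 6
4 0 1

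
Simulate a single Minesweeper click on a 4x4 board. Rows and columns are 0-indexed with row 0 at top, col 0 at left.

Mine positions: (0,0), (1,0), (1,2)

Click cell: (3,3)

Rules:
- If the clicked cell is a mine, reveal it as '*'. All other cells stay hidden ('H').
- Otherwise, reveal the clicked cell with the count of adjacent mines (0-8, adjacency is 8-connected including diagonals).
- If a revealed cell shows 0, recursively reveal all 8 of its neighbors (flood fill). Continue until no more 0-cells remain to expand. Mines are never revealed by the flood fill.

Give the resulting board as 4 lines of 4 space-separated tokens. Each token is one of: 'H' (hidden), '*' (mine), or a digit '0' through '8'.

H H H H
H H H H
1 2 1 1
0 0 0 0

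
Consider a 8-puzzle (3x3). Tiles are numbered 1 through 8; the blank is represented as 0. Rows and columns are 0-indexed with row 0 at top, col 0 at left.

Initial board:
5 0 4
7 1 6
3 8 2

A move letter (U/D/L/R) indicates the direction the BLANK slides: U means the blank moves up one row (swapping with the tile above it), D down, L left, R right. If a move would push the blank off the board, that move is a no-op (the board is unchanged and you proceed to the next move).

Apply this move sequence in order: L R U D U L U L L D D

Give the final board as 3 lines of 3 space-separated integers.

Answer: 7 5 4
3 1 6
0 8 2

Derivation:
After move 1 (L):
0 5 4
7 1 6
3 8 2

After move 2 (R):
5 0 4
7 1 6
3 8 2

After move 3 (U):
5 0 4
7 1 6
3 8 2

After move 4 (D):
5 1 4
7 0 6
3 8 2

After move 5 (U):
5 0 4
7 1 6
3 8 2

After move 6 (L):
0 5 4
7 1 6
3 8 2

After move 7 (U):
0 5 4
7 1 6
3 8 2

After move 8 (L):
0 5 4
7 1 6
3 8 2

After move 9 (L):
0 5 4
7 1 6
3 8 2

After move 10 (D):
7 5 4
0 1 6
3 8 2

After move 11 (D):
7 5 4
3 1 6
0 8 2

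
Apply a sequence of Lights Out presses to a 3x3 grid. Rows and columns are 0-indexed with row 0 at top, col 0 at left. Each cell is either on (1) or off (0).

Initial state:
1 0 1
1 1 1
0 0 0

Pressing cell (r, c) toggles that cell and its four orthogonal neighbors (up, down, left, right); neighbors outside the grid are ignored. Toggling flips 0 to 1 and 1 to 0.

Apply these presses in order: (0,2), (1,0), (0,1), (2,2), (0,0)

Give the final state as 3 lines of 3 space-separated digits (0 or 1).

After press 1 at (0,2):
1 1 0
1 1 0
0 0 0

After press 2 at (1,0):
0 1 0
0 0 0
1 0 0

After press 3 at (0,1):
1 0 1
0 1 0
1 0 0

After press 4 at (2,2):
1 0 1
0 1 1
1 1 1

After press 5 at (0,0):
0 1 1
1 1 1
1 1 1

Answer: 0 1 1
1 1 1
1 1 1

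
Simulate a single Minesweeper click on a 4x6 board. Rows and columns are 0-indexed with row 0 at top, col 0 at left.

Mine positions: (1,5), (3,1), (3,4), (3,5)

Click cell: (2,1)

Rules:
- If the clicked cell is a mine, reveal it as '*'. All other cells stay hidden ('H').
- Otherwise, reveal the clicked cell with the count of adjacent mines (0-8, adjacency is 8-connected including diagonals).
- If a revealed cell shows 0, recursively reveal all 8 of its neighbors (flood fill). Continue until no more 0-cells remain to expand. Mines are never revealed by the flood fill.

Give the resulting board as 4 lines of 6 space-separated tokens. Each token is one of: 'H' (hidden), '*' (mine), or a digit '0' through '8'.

H H H H H H
H H H H H H
H 1 H H H H
H H H H H H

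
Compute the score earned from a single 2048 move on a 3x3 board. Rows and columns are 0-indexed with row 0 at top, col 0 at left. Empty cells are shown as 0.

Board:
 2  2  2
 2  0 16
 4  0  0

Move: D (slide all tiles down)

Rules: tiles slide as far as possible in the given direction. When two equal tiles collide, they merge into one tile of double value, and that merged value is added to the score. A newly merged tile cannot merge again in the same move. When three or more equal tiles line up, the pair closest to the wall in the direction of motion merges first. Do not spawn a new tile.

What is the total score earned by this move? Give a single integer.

Slide down:
col 0: [2, 2, 4] -> [0, 4, 4]  score +4 (running 4)
col 1: [2, 0, 0] -> [0, 0, 2]  score +0 (running 4)
col 2: [2, 16, 0] -> [0, 2, 16]  score +0 (running 4)
Board after move:
 0  0  0
 4  0  2
 4  2 16

Answer: 4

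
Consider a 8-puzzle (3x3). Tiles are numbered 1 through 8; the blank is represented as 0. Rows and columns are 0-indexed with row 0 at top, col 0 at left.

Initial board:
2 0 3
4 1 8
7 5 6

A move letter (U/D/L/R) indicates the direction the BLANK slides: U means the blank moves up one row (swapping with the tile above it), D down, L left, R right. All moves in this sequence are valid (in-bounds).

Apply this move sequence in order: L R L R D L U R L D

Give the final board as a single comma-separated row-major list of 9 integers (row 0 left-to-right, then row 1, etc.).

Answer: 2, 1, 3, 0, 4, 8, 7, 5, 6

Derivation:
After move 1 (L):
0 2 3
4 1 8
7 5 6

After move 2 (R):
2 0 3
4 1 8
7 5 6

After move 3 (L):
0 2 3
4 1 8
7 5 6

After move 4 (R):
2 0 3
4 1 8
7 5 6

After move 5 (D):
2 1 3
4 0 8
7 5 6

After move 6 (L):
2 1 3
0 4 8
7 5 6

After move 7 (U):
0 1 3
2 4 8
7 5 6

After move 8 (R):
1 0 3
2 4 8
7 5 6

After move 9 (L):
0 1 3
2 4 8
7 5 6

After move 10 (D):
2 1 3
0 4 8
7 5 6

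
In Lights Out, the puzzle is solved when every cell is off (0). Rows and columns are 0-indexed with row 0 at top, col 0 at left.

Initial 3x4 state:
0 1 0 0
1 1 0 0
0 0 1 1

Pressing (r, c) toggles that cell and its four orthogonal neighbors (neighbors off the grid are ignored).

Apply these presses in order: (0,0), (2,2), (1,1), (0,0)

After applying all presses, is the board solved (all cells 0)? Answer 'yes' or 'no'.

After press 1 at (0,0):
1 0 0 0
0 1 0 0
0 0 1 1

After press 2 at (2,2):
1 0 0 0
0 1 1 0
0 1 0 0

After press 3 at (1,1):
1 1 0 0
1 0 0 0
0 0 0 0

After press 4 at (0,0):
0 0 0 0
0 0 0 0
0 0 0 0

Lights still on: 0

Answer: yes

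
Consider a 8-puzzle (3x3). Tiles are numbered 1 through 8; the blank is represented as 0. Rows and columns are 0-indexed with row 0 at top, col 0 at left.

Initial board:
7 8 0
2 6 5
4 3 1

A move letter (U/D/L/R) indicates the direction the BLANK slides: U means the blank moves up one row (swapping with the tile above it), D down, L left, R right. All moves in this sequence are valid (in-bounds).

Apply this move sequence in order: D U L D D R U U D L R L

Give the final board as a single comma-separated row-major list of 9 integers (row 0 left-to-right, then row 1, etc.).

Answer: 7, 6, 8, 2, 0, 3, 4, 1, 5

Derivation:
After move 1 (D):
7 8 5
2 6 0
4 3 1

After move 2 (U):
7 8 0
2 6 5
4 3 1

After move 3 (L):
7 0 8
2 6 5
4 3 1

After move 4 (D):
7 6 8
2 0 5
4 3 1

After move 5 (D):
7 6 8
2 3 5
4 0 1

After move 6 (R):
7 6 8
2 3 5
4 1 0

After move 7 (U):
7 6 8
2 3 0
4 1 5

After move 8 (U):
7 6 0
2 3 8
4 1 5

After move 9 (D):
7 6 8
2 3 0
4 1 5

After move 10 (L):
7 6 8
2 0 3
4 1 5

After move 11 (R):
7 6 8
2 3 0
4 1 5

After move 12 (L):
7 6 8
2 0 3
4 1 5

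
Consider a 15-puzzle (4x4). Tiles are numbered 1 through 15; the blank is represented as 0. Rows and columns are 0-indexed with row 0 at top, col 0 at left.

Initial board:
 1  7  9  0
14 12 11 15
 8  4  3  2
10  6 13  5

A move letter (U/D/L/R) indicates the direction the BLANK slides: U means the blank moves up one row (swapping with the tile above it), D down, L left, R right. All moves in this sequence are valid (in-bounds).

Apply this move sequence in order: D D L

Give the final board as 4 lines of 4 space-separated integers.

After move 1 (D):
 1  7  9 15
14 12 11  0
 8  4  3  2
10  6 13  5

After move 2 (D):
 1  7  9 15
14 12 11  2
 8  4  3  0
10  6 13  5

After move 3 (L):
 1  7  9 15
14 12 11  2
 8  4  0  3
10  6 13  5

Answer:  1  7  9 15
14 12 11  2
 8  4  0  3
10  6 13  5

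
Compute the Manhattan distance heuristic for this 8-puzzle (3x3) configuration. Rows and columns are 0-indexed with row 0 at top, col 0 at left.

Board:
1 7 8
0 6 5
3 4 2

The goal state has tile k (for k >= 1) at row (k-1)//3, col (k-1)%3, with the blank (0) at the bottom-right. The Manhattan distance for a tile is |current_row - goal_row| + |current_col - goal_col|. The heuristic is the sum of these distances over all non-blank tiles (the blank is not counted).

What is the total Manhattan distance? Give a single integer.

Tile 1: at (0,0), goal (0,0), distance |0-0|+|0-0| = 0
Tile 7: at (0,1), goal (2,0), distance |0-2|+|1-0| = 3
Tile 8: at (0,2), goal (2,1), distance |0-2|+|2-1| = 3
Tile 6: at (1,1), goal (1,2), distance |1-1|+|1-2| = 1
Tile 5: at (1,2), goal (1,1), distance |1-1|+|2-1| = 1
Tile 3: at (2,0), goal (0,2), distance |2-0|+|0-2| = 4
Tile 4: at (2,1), goal (1,0), distance |2-1|+|1-0| = 2
Tile 2: at (2,2), goal (0,1), distance |2-0|+|2-1| = 3
Sum: 0 + 3 + 3 + 1 + 1 + 4 + 2 + 3 = 17

Answer: 17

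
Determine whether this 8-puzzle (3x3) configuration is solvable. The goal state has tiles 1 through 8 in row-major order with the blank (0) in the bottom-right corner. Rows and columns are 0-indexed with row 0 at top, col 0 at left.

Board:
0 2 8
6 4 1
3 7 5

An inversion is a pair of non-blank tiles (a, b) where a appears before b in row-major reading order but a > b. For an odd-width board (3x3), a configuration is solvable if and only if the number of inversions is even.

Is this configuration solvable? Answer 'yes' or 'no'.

Answer: yes

Derivation:
Inversions (pairs i<j in row-major order where tile[i] > tile[j] > 0): 14
14 is even, so the puzzle is solvable.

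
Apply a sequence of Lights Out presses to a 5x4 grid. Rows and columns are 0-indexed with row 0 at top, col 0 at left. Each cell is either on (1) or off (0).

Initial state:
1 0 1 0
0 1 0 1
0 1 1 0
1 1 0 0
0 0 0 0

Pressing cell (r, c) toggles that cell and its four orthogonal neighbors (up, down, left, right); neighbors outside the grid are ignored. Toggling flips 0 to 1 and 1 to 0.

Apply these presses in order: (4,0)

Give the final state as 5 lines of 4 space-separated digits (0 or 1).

After press 1 at (4,0):
1 0 1 0
0 1 0 1
0 1 1 0
0 1 0 0
1 1 0 0

Answer: 1 0 1 0
0 1 0 1
0 1 1 0
0 1 0 0
1 1 0 0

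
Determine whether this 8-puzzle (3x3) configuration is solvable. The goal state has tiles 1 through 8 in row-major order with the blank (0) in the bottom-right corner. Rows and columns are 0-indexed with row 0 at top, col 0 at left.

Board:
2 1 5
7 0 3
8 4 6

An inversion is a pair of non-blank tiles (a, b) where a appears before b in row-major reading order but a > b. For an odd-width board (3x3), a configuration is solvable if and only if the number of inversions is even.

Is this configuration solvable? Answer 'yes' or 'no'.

Answer: yes

Derivation:
Inversions (pairs i<j in row-major order where tile[i] > tile[j] > 0): 8
8 is even, so the puzzle is solvable.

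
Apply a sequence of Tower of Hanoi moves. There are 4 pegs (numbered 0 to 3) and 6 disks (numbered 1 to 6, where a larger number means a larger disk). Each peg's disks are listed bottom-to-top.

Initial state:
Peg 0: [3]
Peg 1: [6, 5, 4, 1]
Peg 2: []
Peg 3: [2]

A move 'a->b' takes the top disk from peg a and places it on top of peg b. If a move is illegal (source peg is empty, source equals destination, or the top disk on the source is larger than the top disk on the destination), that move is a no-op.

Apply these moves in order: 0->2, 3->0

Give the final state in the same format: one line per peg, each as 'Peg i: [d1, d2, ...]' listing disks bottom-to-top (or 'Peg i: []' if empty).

Answer: Peg 0: [2]
Peg 1: [6, 5, 4, 1]
Peg 2: [3]
Peg 3: []

Derivation:
After move 1 (0->2):
Peg 0: []
Peg 1: [6, 5, 4, 1]
Peg 2: [3]
Peg 3: [2]

After move 2 (3->0):
Peg 0: [2]
Peg 1: [6, 5, 4, 1]
Peg 2: [3]
Peg 3: []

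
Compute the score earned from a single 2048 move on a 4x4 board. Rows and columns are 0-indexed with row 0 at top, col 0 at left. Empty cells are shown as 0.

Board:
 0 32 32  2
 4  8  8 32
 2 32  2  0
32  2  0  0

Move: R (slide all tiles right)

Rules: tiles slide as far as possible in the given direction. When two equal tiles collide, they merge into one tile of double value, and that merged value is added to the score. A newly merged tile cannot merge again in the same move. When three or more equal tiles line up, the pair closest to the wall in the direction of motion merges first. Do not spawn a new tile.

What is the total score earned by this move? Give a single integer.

Answer: 80

Derivation:
Slide right:
row 0: [0, 32, 32, 2] -> [0, 0, 64, 2]  score +64 (running 64)
row 1: [4, 8, 8, 32] -> [0, 4, 16, 32]  score +16 (running 80)
row 2: [2, 32, 2, 0] -> [0, 2, 32, 2]  score +0 (running 80)
row 3: [32, 2, 0, 0] -> [0, 0, 32, 2]  score +0 (running 80)
Board after move:
 0  0 64  2
 0  4 16 32
 0  2 32  2
 0  0 32  2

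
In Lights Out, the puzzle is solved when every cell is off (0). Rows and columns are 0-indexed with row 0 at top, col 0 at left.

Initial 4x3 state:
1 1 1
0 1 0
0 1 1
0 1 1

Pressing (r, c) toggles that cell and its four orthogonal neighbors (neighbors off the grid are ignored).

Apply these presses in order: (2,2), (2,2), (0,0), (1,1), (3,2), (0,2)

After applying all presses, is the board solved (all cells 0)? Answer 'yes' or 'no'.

Answer: yes

Derivation:
After press 1 at (2,2):
1 1 1
0 1 1
0 0 0
0 1 0

After press 2 at (2,2):
1 1 1
0 1 0
0 1 1
0 1 1

After press 3 at (0,0):
0 0 1
1 1 0
0 1 1
0 1 1

After press 4 at (1,1):
0 1 1
0 0 1
0 0 1
0 1 1

After press 5 at (3,2):
0 1 1
0 0 1
0 0 0
0 0 0

After press 6 at (0,2):
0 0 0
0 0 0
0 0 0
0 0 0

Lights still on: 0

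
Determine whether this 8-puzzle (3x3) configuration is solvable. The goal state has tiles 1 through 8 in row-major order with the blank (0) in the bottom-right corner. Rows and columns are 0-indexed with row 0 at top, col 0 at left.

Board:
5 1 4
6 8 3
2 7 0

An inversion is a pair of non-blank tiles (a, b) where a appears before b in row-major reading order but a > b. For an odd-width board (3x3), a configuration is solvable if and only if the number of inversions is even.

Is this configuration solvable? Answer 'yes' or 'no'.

Answer: yes

Derivation:
Inversions (pairs i<j in row-major order where tile[i] > tile[j] > 0): 12
12 is even, so the puzzle is solvable.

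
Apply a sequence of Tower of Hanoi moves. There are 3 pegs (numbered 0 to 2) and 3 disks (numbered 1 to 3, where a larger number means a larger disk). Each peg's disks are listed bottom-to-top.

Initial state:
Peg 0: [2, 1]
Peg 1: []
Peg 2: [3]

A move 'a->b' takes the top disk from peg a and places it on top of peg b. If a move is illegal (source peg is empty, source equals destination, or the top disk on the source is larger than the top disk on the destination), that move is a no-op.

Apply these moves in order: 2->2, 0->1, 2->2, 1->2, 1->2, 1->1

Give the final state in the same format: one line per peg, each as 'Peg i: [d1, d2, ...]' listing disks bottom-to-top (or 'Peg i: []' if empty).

After move 1 (2->2):
Peg 0: [2, 1]
Peg 1: []
Peg 2: [3]

After move 2 (0->1):
Peg 0: [2]
Peg 1: [1]
Peg 2: [3]

After move 3 (2->2):
Peg 0: [2]
Peg 1: [1]
Peg 2: [3]

After move 4 (1->2):
Peg 0: [2]
Peg 1: []
Peg 2: [3, 1]

After move 5 (1->2):
Peg 0: [2]
Peg 1: []
Peg 2: [3, 1]

After move 6 (1->1):
Peg 0: [2]
Peg 1: []
Peg 2: [3, 1]

Answer: Peg 0: [2]
Peg 1: []
Peg 2: [3, 1]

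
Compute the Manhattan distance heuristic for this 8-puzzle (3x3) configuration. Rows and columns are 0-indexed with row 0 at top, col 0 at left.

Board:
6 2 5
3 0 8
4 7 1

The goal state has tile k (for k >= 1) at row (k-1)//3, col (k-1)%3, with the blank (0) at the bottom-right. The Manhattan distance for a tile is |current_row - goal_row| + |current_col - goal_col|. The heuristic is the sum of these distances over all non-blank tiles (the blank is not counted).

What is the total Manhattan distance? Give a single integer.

Tile 6: at (0,0), goal (1,2), distance |0-1|+|0-2| = 3
Tile 2: at (0,1), goal (0,1), distance |0-0|+|1-1| = 0
Tile 5: at (0,2), goal (1,1), distance |0-1|+|2-1| = 2
Tile 3: at (1,0), goal (0,2), distance |1-0|+|0-2| = 3
Tile 8: at (1,2), goal (2,1), distance |1-2|+|2-1| = 2
Tile 4: at (2,0), goal (1,0), distance |2-1|+|0-0| = 1
Tile 7: at (2,1), goal (2,0), distance |2-2|+|1-0| = 1
Tile 1: at (2,2), goal (0,0), distance |2-0|+|2-0| = 4
Sum: 3 + 0 + 2 + 3 + 2 + 1 + 1 + 4 = 16

Answer: 16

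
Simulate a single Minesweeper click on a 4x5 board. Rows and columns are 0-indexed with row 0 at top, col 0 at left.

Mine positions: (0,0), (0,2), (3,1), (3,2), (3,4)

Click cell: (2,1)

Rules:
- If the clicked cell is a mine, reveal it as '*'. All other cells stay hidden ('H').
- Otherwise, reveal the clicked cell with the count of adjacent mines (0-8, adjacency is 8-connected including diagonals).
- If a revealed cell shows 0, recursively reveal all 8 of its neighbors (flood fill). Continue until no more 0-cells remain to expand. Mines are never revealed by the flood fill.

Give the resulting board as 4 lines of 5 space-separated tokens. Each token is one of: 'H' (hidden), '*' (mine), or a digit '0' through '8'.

H H H H H
H H H H H
H 2 H H H
H H H H H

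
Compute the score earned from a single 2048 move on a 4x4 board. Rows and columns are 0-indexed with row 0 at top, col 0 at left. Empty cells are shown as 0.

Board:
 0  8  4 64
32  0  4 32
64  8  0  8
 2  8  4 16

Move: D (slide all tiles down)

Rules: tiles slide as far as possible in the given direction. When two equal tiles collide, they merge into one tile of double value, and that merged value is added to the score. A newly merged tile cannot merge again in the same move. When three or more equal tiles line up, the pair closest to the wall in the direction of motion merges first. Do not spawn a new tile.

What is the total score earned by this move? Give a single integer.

Slide down:
col 0: [0, 32, 64, 2] -> [0, 32, 64, 2]  score +0 (running 0)
col 1: [8, 0, 8, 8] -> [0, 0, 8, 16]  score +16 (running 16)
col 2: [4, 4, 0, 4] -> [0, 0, 4, 8]  score +8 (running 24)
col 3: [64, 32, 8, 16] -> [64, 32, 8, 16]  score +0 (running 24)
Board after move:
 0  0  0 64
32  0  0 32
64  8  4  8
 2 16  8 16

Answer: 24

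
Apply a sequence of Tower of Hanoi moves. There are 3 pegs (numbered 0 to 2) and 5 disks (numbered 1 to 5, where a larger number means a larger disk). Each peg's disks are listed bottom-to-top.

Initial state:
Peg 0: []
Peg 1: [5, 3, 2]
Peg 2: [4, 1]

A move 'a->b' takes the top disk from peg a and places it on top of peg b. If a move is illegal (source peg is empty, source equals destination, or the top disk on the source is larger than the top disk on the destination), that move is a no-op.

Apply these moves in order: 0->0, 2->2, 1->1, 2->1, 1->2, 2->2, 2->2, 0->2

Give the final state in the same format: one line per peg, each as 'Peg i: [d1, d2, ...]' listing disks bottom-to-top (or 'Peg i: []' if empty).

Answer: Peg 0: []
Peg 1: [5, 3, 2]
Peg 2: [4, 1]

Derivation:
After move 1 (0->0):
Peg 0: []
Peg 1: [5, 3, 2]
Peg 2: [4, 1]

After move 2 (2->2):
Peg 0: []
Peg 1: [5, 3, 2]
Peg 2: [4, 1]

After move 3 (1->1):
Peg 0: []
Peg 1: [5, 3, 2]
Peg 2: [4, 1]

After move 4 (2->1):
Peg 0: []
Peg 1: [5, 3, 2, 1]
Peg 2: [4]

After move 5 (1->2):
Peg 0: []
Peg 1: [5, 3, 2]
Peg 2: [4, 1]

After move 6 (2->2):
Peg 0: []
Peg 1: [5, 3, 2]
Peg 2: [4, 1]

After move 7 (2->2):
Peg 0: []
Peg 1: [5, 3, 2]
Peg 2: [4, 1]

After move 8 (0->2):
Peg 0: []
Peg 1: [5, 3, 2]
Peg 2: [4, 1]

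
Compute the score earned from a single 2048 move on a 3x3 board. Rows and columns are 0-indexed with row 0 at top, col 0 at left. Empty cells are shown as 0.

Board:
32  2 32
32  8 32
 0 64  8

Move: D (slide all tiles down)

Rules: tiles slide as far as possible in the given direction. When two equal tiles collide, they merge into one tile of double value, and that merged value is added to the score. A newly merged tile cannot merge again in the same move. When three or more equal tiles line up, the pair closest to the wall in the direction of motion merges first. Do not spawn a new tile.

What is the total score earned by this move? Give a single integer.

Slide down:
col 0: [32, 32, 0] -> [0, 0, 64]  score +64 (running 64)
col 1: [2, 8, 64] -> [2, 8, 64]  score +0 (running 64)
col 2: [32, 32, 8] -> [0, 64, 8]  score +64 (running 128)
Board after move:
 0  2  0
 0  8 64
64 64  8

Answer: 128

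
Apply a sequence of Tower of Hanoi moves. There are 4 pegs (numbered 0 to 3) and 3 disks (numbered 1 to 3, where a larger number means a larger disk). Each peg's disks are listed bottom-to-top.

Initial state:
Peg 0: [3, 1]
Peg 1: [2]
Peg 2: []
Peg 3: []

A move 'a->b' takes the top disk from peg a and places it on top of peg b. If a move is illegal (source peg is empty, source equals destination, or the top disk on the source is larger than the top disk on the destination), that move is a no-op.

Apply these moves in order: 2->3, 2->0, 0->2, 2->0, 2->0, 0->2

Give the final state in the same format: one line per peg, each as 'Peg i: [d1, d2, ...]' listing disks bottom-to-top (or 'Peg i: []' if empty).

Answer: Peg 0: [3]
Peg 1: [2]
Peg 2: [1]
Peg 3: []

Derivation:
After move 1 (2->3):
Peg 0: [3, 1]
Peg 1: [2]
Peg 2: []
Peg 3: []

After move 2 (2->0):
Peg 0: [3, 1]
Peg 1: [2]
Peg 2: []
Peg 3: []

After move 3 (0->2):
Peg 0: [3]
Peg 1: [2]
Peg 2: [1]
Peg 3: []

After move 4 (2->0):
Peg 0: [3, 1]
Peg 1: [2]
Peg 2: []
Peg 3: []

After move 5 (2->0):
Peg 0: [3, 1]
Peg 1: [2]
Peg 2: []
Peg 3: []

After move 6 (0->2):
Peg 0: [3]
Peg 1: [2]
Peg 2: [1]
Peg 3: []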